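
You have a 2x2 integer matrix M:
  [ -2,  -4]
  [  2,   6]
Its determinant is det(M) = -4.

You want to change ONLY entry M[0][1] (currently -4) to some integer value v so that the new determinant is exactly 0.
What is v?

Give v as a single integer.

det is linear in entry M[0][1]: det = old_det + (v - -4) * C_01
Cofactor C_01 = -2
Want det = 0: -4 + (v - -4) * -2 = 0
  (v - -4) = 4 / -2 = -2
  v = -4 + (-2) = -6

Answer: -6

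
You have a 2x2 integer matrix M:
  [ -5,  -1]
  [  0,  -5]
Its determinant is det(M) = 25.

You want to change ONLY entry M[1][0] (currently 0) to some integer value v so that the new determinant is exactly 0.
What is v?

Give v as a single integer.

det is linear in entry M[1][0]: det = old_det + (v - 0) * C_10
Cofactor C_10 = 1
Want det = 0: 25 + (v - 0) * 1 = 0
  (v - 0) = -25 / 1 = -25
  v = 0 + (-25) = -25

Answer: -25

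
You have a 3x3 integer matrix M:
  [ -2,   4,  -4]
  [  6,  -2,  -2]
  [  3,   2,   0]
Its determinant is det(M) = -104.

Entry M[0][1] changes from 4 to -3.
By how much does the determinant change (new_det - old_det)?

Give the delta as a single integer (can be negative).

Answer: 42

Derivation:
Cofactor C_01 = -6
Entry delta = -3 - 4 = -7
Det delta = entry_delta * cofactor = -7 * -6 = 42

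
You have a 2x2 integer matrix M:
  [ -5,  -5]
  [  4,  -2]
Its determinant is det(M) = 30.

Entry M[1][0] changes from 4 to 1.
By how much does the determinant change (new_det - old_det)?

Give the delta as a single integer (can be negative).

Cofactor C_10 = 5
Entry delta = 1 - 4 = -3
Det delta = entry_delta * cofactor = -3 * 5 = -15

Answer: -15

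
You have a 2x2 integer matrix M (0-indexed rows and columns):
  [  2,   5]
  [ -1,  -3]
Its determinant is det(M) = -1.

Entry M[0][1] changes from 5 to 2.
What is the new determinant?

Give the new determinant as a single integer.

Answer: -4

Derivation:
det is linear in row 0: changing M[0][1] by delta changes det by delta * cofactor(0,1).
Cofactor C_01 = (-1)^(0+1) * minor(0,1) = 1
Entry delta = 2 - 5 = -3
Det delta = -3 * 1 = -3
New det = -1 + -3 = -4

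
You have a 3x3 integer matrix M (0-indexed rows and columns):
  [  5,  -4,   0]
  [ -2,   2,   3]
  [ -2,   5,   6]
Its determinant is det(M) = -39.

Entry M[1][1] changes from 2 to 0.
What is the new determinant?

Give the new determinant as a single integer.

det is linear in row 1: changing M[1][1] by delta changes det by delta * cofactor(1,1).
Cofactor C_11 = (-1)^(1+1) * minor(1,1) = 30
Entry delta = 0 - 2 = -2
Det delta = -2 * 30 = -60
New det = -39 + -60 = -99

Answer: -99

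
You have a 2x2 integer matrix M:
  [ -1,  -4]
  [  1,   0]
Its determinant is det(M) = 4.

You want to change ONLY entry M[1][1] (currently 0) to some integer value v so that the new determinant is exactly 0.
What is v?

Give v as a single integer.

det is linear in entry M[1][1]: det = old_det + (v - 0) * C_11
Cofactor C_11 = -1
Want det = 0: 4 + (v - 0) * -1 = 0
  (v - 0) = -4 / -1 = 4
  v = 0 + (4) = 4

Answer: 4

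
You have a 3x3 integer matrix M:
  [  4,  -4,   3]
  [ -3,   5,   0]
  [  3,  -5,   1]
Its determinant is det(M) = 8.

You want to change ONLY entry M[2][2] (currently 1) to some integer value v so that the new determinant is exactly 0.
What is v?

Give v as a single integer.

Answer: 0

Derivation:
det is linear in entry M[2][2]: det = old_det + (v - 1) * C_22
Cofactor C_22 = 8
Want det = 0: 8 + (v - 1) * 8 = 0
  (v - 1) = -8 / 8 = -1
  v = 1 + (-1) = 0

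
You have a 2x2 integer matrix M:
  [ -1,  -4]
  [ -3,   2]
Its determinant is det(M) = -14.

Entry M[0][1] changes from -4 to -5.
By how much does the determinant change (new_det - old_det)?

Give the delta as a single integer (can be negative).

Cofactor C_01 = 3
Entry delta = -5 - -4 = -1
Det delta = entry_delta * cofactor = -1 * 3 = -3

Answer: -3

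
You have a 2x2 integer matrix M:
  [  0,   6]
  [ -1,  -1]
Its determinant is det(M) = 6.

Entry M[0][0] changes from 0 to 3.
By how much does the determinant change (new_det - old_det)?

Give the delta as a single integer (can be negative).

Cofactor C_00 = -1
Entry delta = 3 - 0 = 3
Det delta = entry_delta * cofactor = 3 * -1 = -3

Answer: -3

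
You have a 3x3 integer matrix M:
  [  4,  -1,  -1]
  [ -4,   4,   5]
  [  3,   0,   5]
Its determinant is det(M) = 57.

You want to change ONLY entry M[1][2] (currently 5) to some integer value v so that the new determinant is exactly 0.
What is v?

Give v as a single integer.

det is linear in entry M[1][2]: det = old_det + (v - 5) * C_12
Cofactor C_12 = -3
Want det = 0: 57 + (v - 5) * -3 = 0
  (v - 5) = -57 / -3 = 19
  v = 5 + (19) = 24

Answer: 24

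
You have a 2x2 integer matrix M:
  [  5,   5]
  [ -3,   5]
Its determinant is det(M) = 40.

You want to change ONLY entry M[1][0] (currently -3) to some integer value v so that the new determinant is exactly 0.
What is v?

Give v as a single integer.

det is linear in entry M[1][0]: det = old_det + (v - -3) * C_10
Cofactor C_10 = -5
Want det = 0: 40 + (v - -3) * -5 = 0
  (v - -3) = -40 / -5 = 8
  v = -3 + (8) = 5

Answer: 5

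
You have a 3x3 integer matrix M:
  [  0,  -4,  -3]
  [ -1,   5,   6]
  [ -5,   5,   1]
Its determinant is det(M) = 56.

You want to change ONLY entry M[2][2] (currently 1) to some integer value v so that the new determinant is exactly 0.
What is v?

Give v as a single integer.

Answer: 15

Derivation:
det is linear in entry M[2][2]: det = old_det + (v - 1) * C_22
Cofactor C_22 = -4
Want det = 0: 56 + (v - 1) * -4 = 0
  (v - 1) = -56 / -4 = 14
  v = 1 + (14) = 15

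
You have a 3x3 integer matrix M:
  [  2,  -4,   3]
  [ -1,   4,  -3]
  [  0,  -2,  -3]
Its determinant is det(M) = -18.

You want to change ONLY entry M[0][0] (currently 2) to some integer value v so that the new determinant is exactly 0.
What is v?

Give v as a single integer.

det is linear in entry M[0][0]: det = old_det + (v - 2) * C_00
Cofactor C_00 = -18
Want det = 0: -18 + (v - 2) * -18 = 0
  (v - 2) = 18 / -18 = -1
  v = 2 + (-1) = 1

Answer: 1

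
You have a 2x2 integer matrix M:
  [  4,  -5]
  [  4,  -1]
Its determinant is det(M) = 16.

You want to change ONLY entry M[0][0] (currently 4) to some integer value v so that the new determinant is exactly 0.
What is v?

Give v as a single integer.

Answer: 20

Derivation:
det is linear in entry M[0][0]: det = old_det + (v - 4) * C_00
Cofactor C_00 = -1
Want det = 0: 16 + (v - 4) * -1 = 0
  (v - 4) = -16 / -1 = 16
  v = 4 + (16) = 20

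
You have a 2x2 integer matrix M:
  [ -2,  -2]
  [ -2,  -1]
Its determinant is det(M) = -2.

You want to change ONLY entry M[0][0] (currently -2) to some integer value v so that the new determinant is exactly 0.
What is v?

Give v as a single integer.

Answer: -4

Derivation:
det is linear in entry M[0][0]: det = old_det + (v - -2) * C_00
Cofactor C_00 = -1
Want det = 0: -2 + (v - -2) * -1 = 0
  (v - -2) = 2 / -1 = -2
  v = -2 + (-2) = -4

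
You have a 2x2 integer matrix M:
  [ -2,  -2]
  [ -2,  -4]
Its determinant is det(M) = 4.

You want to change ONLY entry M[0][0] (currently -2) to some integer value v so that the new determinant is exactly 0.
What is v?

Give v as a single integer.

Answer: -1

Derivation:
det is linear in entry M[0][0]: det = old_det + (v - -2) * C_00
Cofactor C_00 = -4
Want det = 0: 4 + (v - -2) * -4 = 0
  (v - -2) = -4 / -4 = 1
  v = -2 + (1) = -1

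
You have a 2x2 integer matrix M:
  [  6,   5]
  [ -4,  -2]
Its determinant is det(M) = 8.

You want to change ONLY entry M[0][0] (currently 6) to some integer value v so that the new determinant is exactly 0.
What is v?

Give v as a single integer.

Answer: 10

Derivation:
det is linear in entry M[0][0]: det = old_det + (v - 6) * C_00
Cofactor C_00 = -2
Want det = 0: 8 + (v - 6) * -2 = 0
  (v - 6) = -8 / -2 = 4
  v = 6 + (4) = 10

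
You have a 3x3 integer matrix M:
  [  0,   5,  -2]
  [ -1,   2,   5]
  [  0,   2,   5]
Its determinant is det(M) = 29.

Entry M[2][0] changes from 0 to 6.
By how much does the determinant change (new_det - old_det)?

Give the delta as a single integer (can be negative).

Answer: 174

Derivation:
Cofactor C_20 = 29
Entry delta = 6 - 0 = 6
Det delta = entry_delta * cofactor = 6 * 29 = 174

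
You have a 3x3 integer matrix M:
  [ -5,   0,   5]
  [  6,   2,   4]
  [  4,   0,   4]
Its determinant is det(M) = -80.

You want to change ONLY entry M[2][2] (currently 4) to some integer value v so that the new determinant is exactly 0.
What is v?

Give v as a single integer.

det is linear in entry M[2][2]: det = old_det + (v - 4) * C_22
Cofactor C_22 = -10
Want det = 0: -80 + (v - 4) * -10 = 0
  (v - 4) = 80 / -10 = -8
  v = 4 + (-8) = -4

Answer: -4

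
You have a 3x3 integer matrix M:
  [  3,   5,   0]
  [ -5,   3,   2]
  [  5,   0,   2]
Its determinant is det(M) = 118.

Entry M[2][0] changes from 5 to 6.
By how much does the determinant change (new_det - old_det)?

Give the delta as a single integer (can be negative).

Cofactor C_20 = 10
Entry delta = 6 - 5 = 1
Det delta = entry_delta * cofactor = 1 * 10 = 10

Answer: 10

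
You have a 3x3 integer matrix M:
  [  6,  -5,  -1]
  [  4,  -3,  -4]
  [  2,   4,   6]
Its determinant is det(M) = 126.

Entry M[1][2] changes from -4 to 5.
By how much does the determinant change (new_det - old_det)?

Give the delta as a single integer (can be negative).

Cofactor C_12 = -34
Entry delta = 5 - -4 = 9
Det delta = entry_delta * cofactor = 9 * -34 = -306

Answer: -306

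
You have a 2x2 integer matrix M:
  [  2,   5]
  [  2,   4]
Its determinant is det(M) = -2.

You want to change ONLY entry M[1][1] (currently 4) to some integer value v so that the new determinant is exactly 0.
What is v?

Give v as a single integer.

Answer: 5

Derivation:
det is linear in entry M[1][1]: det = old_det + (v - 4) * C_11
Cofactor C_11 = 2
Want det = 0: -2 + (v - 4) * 2 = 0
  (v - 4) = 2 / 2 = 1
  v = 4 + (1) = 5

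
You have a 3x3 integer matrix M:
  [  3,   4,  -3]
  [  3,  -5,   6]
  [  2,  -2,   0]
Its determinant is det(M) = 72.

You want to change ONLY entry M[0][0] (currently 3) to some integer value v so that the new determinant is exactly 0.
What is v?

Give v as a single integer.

det is linear in entry M[0][0]: det = old_det + (v - 3) * C_00
Cofactor C_00 = 12
Want det = 0: 72 + (v - 3) * 12 = 0
  (v - 3) = -72 / 12 = -6
  v = 3 + (-6) = -3

Answer: -3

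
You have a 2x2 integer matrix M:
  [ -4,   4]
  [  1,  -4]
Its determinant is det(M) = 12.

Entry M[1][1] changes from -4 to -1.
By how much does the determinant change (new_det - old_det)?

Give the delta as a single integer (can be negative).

Answer: -12

Derivation:
Cofactor C_11 = -4
Entry delta = -1 - -4 = 3
Det delta = entry_delta * cofactor = 3 * -4 = -12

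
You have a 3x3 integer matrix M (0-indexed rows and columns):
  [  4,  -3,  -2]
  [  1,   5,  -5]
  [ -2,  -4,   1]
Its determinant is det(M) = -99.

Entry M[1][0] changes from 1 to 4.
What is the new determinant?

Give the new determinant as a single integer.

det is linear in row 1: changing M[1][0] by delta changes det by delta * cofactor(1,0).
Cofactor C_10 = (-1)^(1+0) * minor(1,0) = 11
Entry delta = 4 - 1 = 3
Det delta = 3 * 11 = 33
New det = -99 + 33 = -66

Answer: -66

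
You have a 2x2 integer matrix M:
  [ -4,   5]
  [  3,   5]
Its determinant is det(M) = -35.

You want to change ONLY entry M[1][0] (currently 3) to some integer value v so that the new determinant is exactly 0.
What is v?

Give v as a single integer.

det is linear in entry M[1][0]: det = old_det + (v - 3) * C_10
Cofactor C_10 = -5
Want det = 0: -35 + (v - 3) * -5 = 0
  (v - 3) = 35 / -5 = -7
  v = 3 + (-7) = -4

Answer: -4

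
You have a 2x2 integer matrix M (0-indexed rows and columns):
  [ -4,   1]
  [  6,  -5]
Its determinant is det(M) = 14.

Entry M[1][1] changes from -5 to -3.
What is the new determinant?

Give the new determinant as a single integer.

det is linear in row 1: changing M[1][1] by delta changes det by delta * cofactor(1,1).
Cofactor C_11 = (-1)^(1+1) * minor(1,1) = -4
Entry delta = -3 - -5 = 2
Det delta = 2 * -4 = -8
New det = 14 + -8 = 6

Answer: 6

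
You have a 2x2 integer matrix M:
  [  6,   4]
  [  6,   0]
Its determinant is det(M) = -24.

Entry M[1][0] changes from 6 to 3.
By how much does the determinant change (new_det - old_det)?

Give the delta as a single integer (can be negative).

Cofactor C_10 = -4
Entry delta = 3 - 6 = -3
Det delta = entry_delta * cofactor = -3 * -4 = 12

Answer: 12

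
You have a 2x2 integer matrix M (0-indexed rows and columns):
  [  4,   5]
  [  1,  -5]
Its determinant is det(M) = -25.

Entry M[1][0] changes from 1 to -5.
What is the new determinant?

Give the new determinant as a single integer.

det is linear in row 1: changing M[1][0] by delta changes det by delta * cofactor(1,0).
Cofactor C_10 = (-1)^(1+0) * minor(1,0) = -5
Entry delta = -5 - 1 = -6
Det delta = -6 * -5 = 30
New det = -25 + 30 = 5

Answer: 5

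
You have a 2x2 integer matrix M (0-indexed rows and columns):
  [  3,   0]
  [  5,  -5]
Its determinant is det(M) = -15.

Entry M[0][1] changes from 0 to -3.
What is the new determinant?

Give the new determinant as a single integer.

Answer: 0

Derivation:
det is linear in row 0: changing M[0][1] by delta changes det by delta * cofactor(0,1).
Cofactor C_01 = (-1)^(0+1) * minor(0,1) = -5
Entry delta = -3 - 0 = -3
Det delta = -3 * -5 = 15
New det = -15 + 15 = 0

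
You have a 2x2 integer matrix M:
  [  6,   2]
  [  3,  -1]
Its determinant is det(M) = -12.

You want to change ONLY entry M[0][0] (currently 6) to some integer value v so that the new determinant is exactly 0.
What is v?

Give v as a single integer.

Answer: -6

Derivation:
det is linear in entry M[0][0]: det = old_det + (v - 6) * C_00
Cofactor C_00 = -1
Want det = 0: -12 + (v - 6) * -1 = 0
  (v - 6) = 12 / -1 = -12
  v = 6 + (-12) = -6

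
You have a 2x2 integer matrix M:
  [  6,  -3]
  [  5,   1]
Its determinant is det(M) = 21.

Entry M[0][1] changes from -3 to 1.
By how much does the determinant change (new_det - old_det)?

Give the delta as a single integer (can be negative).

Cofactor C_01 = -5
Entry delta = 1 - -3 = 4
Det delta = entry_delta * cofactor = 4 * -5 = -20

Answer: -20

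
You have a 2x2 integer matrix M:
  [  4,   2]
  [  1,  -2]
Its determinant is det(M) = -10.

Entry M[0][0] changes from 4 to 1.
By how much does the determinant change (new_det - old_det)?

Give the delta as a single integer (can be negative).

Cofactor C_00 = -2
Entry delta = 1 - 4 = -3
Det delta = entry_delta * cofactor = -3 * -2 = 6

Answer: 6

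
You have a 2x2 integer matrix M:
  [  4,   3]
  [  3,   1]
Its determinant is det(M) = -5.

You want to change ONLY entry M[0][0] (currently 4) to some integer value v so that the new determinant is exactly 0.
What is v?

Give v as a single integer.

Answer: 9

Derivation:
det is linear in entry M[0][0]: det = old_det + (v - 4) * C_00
Cofactor C_00 = 1
Want det = 0: -5 + (v - 4) * 1 = 0
  (v - 4) = 5 / 1 = 5
  v = 4 + (5) = 9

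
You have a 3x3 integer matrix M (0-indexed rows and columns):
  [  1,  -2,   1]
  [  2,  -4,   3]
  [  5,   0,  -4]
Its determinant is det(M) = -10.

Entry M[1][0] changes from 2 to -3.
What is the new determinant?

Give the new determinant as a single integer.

det is linear in row 1: changing M[1][0] by delta changes det by delta * cofactor(1,0).
Cofactor C_10 = (-1)^(1+0) * minor(1,0) = -8
Entry delta = -3 - 2 = -5
Det delta = -5 * -8 = 40
New det = -10 + 40 = 30

Answer: 30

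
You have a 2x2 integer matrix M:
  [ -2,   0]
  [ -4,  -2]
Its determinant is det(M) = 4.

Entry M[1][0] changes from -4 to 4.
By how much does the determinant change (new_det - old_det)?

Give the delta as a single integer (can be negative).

Cofactor C_10 = 0
Entry delta = 4 - -4 = 8
Det delta = entry_delta * cofactor = 8 * 0 = 0

Answer: 0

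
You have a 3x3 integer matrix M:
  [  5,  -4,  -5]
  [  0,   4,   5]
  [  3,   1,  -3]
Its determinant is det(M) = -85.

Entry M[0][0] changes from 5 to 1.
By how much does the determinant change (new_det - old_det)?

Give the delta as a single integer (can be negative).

Cofactor C_00 = -17
Entry delta = 1 - 5 = -4
Det delta = entry_delta * cofactor = -4 * -17 = 68

Answer: 68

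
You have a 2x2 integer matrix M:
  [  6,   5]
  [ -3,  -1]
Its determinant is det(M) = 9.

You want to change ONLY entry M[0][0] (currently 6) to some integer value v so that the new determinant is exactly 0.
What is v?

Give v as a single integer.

Answer: 15

Derivation:
det is linear in entry M[0][0]: det = old_det + (v - 6) * C_00
Cofactor C_00 = -1
Want det = 0: 9 + (v - 6) * -1 = 0
  (v - 6) = -9 / -1 = 9
  v = 6 + (9) = 15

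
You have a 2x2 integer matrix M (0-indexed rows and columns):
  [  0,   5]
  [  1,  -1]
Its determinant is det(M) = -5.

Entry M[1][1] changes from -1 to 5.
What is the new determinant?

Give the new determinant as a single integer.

det is linear in row 1: changing M[1][1] by delta changes det by delta * cofactor(1,1).
Cofactor C_11 = (-1)^(1+1) * minor(1,1) = 0
Entry delta = 5 - -1 = 6
Det delta = 6 * 0 = 0
New det = -5 + 0 = -5

Answer: -5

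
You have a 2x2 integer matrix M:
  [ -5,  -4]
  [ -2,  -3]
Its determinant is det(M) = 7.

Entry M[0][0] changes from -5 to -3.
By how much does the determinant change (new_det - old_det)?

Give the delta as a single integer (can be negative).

Answer: -6

Derivation:
Cofactor C_00 = -3
Entry delta = -3 - -5 = 2
Det delta = entry_delta * cofactor = 2 * -3 = -6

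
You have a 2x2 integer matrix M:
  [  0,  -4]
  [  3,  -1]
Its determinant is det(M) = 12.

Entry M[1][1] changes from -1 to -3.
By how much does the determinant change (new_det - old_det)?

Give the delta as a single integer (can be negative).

Cofactor C_11 = 0
Entry delta = -3 - -1 = -2
Det delta = entry_delta * cofactor = -2 * 0 = 0

Answer: 0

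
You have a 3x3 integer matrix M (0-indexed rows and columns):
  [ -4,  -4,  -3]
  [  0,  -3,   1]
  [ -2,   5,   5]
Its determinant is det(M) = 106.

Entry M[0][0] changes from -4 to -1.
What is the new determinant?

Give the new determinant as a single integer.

det is linear in row 0: changing M[0][0] by delta changes det by delta * cofactor(0,0).
Cofactor C_00 = (-1)^(0+0) * minor(0,0) = -20
Entry delta = -1 - -4 = 3
Det delta = 3 * -20 = -60
New det = 106 + -60 = 46

Answer: 46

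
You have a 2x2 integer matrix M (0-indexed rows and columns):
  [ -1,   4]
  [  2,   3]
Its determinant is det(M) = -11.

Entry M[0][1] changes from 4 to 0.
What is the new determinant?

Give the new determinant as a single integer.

Answer: -3

Derivation:
det is linear in row 0: changing M[0][1] by delta changes det by delta * cofactor(0,1).
Cofactor C_01 = (-1)^(0+1) * minor(0,1) = -2
Entry delta = 0 - 4 = -4
Det delta = -4 * -2 = 8
New det = -11 + 8 = -3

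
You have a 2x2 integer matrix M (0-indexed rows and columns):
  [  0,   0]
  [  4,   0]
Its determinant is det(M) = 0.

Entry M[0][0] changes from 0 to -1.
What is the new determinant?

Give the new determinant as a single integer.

Answer: 0

Derivation:
det is linear in row 0: changing M[0][0] by delta changes det by delta * cofactor(0,0).
Cofactor C_00 = (-1)^(0+0) * minor(0,0) = 0
Entry delta = -1 - 0 = -1
Det delta = -1 * 0 = 0
New det = 0 + 0 = 0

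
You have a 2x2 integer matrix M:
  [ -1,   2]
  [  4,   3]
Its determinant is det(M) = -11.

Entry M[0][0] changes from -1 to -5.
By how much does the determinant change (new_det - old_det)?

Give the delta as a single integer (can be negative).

Answer: -12

Derivation:
Cofactor C_00 = 3
Entry delta = -5 - -1 = -4
Det delta = entry_delta * cofactor = -4 * 3 = -12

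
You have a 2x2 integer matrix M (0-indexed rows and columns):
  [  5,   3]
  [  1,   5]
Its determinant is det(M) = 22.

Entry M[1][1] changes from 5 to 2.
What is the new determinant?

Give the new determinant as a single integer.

det is linear in row 1: changing M[1][1] by delta changes det by delta * cofactor(1,1).
Cofactor C_11 = (-1)^(1+1) * minor(1,1) = 5
Entry delta = 2 - 5 = -3
Det delta = -3 * 5 = -15
New det = 22 + -15 = 7

Answer: 7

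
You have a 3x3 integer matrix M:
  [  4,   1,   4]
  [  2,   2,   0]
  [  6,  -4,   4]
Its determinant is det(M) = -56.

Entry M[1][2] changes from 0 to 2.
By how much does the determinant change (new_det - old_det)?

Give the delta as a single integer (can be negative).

Cofactor C_12 = 22
Entry delta = 2 - 0 = 2
Det delta = entry_delta * cofactor = 2 * 22 = 44

Answer: 44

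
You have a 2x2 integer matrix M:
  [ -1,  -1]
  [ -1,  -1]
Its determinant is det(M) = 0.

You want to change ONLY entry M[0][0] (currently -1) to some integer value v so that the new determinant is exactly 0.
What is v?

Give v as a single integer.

Answer: -1

Derivation:
det is linear in entry M[0][0]: det = old_det + (v - -1) * C_00
Cofactor C_00 = -1
Want det = 0: 0 + (v - -1) * -1 = 0
  (v - -1) = 0 / -1 = 0
  v = -1 + (0) = -1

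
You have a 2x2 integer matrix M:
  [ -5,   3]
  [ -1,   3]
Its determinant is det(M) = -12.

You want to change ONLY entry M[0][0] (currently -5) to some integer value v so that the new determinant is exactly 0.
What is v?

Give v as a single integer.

det is linear in entry M[0][0]: det = old_det + (v - -5) * C_00
Cofactor C_00 = 3
Want det = 0: -12 + (v - -5) * 3 = 0
  (v - -5) = 12 / 3 = 4
  v = -5 + (4) = -1

Answer: -1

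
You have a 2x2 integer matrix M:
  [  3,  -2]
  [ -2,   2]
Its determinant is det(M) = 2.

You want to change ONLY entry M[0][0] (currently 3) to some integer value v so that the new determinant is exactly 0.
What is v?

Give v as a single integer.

Answer: 2

Derivation:
det is linear in entry M[0][0]: det = old_det + (v - 3) * C_00
Cofactor C_00 = 2
Want det = 0: 2 + (v - 3) * 2 = 0
  (v - 3) = -2 / 2 = -1
  v = 3 + (-1) = 2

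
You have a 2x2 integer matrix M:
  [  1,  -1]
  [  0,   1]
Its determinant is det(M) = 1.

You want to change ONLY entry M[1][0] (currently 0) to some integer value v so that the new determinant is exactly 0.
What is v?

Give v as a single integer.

Answer: -1

Derivation:
det is linear in entry M[1][0]: det = old_det + (v - 0) * C_10
Cofactor C_10 = 1
Want det = 0: 1 + (v - 0) * 1 = 0
  (v - 0) = -1 / 1 = -1
  v = 0 + (-1) = -1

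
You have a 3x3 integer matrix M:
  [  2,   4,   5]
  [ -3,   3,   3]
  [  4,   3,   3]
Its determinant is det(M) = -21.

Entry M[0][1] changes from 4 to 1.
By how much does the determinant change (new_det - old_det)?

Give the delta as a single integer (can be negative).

Answer: -63

Derivation:
Cofactor C_01 = 21
Entry delta = 1 - 4 = -3
Det delta = entry_delta * cofactor = -3 * 21 = -63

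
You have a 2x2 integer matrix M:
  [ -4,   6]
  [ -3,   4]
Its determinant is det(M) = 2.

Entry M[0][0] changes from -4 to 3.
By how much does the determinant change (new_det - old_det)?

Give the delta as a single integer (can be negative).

Cofactor C_00 = 4
Entry delta = 3 - -4 = 7
Det delta = entry_delta * cofactor = 7 * 4 = 28

Answer: 28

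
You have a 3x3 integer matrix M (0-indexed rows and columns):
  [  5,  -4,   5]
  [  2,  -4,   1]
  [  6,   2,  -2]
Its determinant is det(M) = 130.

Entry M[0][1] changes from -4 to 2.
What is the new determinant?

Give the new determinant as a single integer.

det is linear in row 0: changing M[0][1] by delta changes det by delta * cofactor(0,1).
Cofactor C_01 = (-1)^(0+1) * minor(0,1) = 10
Entry delta = 2 - -4 = 6
Det delta = 6 * 10 = 60
New det = 130 + 60 = 190

Answer: 190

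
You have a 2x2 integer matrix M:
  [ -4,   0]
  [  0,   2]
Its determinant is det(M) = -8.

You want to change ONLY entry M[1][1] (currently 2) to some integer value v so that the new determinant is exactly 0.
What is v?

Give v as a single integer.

det is linear in entry M[1][1]: det = old_det + (v - 2) * C_11
Cofactor C_11 = -4
Want det = 0: -8 + (v - 2) * -4 = 0
  (v - 2) = 8 / -4 = -2
  v = 2 + (-2) = 0

Answer: 0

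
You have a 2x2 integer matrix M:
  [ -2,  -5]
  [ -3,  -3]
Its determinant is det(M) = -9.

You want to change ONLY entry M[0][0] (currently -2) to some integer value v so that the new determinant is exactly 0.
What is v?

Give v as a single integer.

Answer: -5

Derivation:
det is linear in entry M[0][0]: det = old_det + (v - -2) * C_00
Cofactor C_00 = -3
Want det = 0: -9 + (v - -2) * -3 = 0
  (v - -2) = 9 / -3 = -3
  v = -2 + (-3) = -5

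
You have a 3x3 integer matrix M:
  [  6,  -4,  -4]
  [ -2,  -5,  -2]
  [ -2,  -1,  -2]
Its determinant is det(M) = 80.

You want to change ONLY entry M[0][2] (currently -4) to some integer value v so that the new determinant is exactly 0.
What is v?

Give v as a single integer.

det is linear in entry M[0][2]: det = old_det + (v - -4) * C_02
Cofactor C_02 = -8
Want det = 0: 80 + (v - -4) * -8 = 0
  (v - -4) = -80 / -8 = 10
  v = -4 + (10) = 6

Answer: 6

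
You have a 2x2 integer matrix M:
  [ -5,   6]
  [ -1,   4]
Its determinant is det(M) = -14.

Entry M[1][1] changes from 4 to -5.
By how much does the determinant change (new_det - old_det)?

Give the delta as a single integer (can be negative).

Answer: 45

Derivation:
Cofactor C_11 = -5
Entry delta = -5 - 4 = -9
Det delta = entry_delta * cofactor = -9 * -5 = 45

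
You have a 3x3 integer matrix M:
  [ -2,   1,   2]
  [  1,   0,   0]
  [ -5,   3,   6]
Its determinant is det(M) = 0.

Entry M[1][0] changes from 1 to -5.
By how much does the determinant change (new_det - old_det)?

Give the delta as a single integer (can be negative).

Answer: 0

Derivation:
Cofactor C_10 = 0
Entry delta = -5 - 1 = -6
Det delta = entry_delta * cofactor = -6 * 0 = 0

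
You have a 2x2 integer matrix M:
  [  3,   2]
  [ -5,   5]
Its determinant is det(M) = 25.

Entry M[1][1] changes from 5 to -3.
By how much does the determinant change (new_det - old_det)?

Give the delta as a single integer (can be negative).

Cofactor C_11 = 3
Entry delta = -3 - 5 = -8
Det delta = entry_delta * cofactor = -8 * 3 = -24

Answer: -24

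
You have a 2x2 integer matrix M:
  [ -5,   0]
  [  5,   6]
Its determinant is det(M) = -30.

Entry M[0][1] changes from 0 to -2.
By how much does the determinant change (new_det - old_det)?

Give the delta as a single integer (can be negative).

Answer: 10

Derivation:
Cofactor C_01 = -5
Entry delta = -2 - 0 = -2
Det delta = entry_delta * cofactor = -2 * -5 = 10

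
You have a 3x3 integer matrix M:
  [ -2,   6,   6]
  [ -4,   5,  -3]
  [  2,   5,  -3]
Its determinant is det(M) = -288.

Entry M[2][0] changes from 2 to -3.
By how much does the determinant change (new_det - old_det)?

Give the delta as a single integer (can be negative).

Answer: 240

Derivation:
Cofactor C_20 = -48
Entry delta = -3 - 2 = -5
Det delta = entry_delta * cofactor = -5 * -48 = 240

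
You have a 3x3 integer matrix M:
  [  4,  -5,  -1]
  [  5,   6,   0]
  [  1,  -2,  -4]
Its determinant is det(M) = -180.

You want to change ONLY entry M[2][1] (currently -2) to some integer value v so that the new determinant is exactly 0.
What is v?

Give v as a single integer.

det is linear in entry M[2][1]: det = old_det + (v - -2) * C_21
Cofactor C_21 = -5
Want det = 0: -180 + (v - -2) * -5 = 0
  (v - -2) = 180 / -5 = -36
  v = -2 + (-36) = -38

Answer: -38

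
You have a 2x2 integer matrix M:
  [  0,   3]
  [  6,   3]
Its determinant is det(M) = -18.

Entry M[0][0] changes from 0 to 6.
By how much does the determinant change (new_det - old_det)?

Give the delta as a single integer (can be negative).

Cofactor C_00 = 3
Entry delta = 6 - 0 = 6
Det delta = entry_delta * cofactor = 6 * 3 = 18

Answer: 18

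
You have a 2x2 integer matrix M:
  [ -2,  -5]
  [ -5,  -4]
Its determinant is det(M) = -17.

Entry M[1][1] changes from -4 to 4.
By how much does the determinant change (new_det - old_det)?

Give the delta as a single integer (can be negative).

Answer: -16

Derivation:
Cofactor C_11 = -2
Entry delta = 4 - -4 = 8
Det delta = entry_delta * cofactor = 8 * -2 = -16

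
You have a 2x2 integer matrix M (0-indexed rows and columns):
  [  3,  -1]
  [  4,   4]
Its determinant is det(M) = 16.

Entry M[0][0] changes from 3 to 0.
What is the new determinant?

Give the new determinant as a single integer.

Answer: 4

Derivation:
det is linear in row 0: changing M[0][0] by delta changes det by delta * cofactor(0,0).
Cofactor C_00 = (-1)^(0+0) * minor(0,0) = 4
Entry delta = 0 - 3 = -3
Det delta = -3 * 4 = -12
New det = 16 + -12 = 4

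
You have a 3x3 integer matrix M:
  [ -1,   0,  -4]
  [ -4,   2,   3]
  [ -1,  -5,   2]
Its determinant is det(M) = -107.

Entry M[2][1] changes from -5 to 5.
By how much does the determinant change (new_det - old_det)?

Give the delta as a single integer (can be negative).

Cofactor C_21 = 19
Entry delta = 5 - -5 = 10
Det delta = entry_delta * cofactor = 10 * 19 = 190

Answer: 190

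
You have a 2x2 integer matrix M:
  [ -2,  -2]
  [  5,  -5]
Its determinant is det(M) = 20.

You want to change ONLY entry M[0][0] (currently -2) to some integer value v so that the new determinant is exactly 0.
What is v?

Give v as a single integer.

Answer: 2

Derivation:
det is linear in entry M[0][0]: det = old_det + (v - -2) * C_00
Cofactor C_00 = -5
Want det = 0: 20 + (v - -2) * -5 = 0
  (v - -2) = -20 / -5 = 4
  v = -2 + (4) = 2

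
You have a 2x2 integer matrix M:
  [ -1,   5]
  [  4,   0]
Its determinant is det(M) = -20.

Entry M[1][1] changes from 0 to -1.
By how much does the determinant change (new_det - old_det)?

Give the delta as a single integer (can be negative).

Answer: 1

Derivation:
Cofactor C_11 = -1
Entry delta = -1 - 0 = -1
Det delta = entry_delta * cofactor = -1 * -1 = 1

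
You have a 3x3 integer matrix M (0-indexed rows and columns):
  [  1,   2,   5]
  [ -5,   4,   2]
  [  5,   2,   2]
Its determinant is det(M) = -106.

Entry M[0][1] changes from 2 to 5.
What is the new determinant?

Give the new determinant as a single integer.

det is linear in row 0: changing M[0][1] by delta changes det by delta * cofactor(0,1).
Cofactor C_01 = (-1)^(0+1) * minor(0,1) = 20
Entry delta = 5 - 2 = 3
Det delta = 3 * 20 = 60
New det = -106 + 60 = -46

Answer: -46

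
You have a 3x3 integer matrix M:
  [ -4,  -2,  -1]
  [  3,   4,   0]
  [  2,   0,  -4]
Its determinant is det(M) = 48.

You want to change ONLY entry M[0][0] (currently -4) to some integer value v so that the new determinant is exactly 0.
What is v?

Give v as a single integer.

Answer: -1

Derivation:
det is linear in entry M[0][0]: det = old_det + (v - -4) * C_00
Cofactor C_00 = -16
Want det = 0: 48 + (v - -4) * -16 = 0
  (v - -4) = -48 / -16 = 3
  v = -4 + (3) = -1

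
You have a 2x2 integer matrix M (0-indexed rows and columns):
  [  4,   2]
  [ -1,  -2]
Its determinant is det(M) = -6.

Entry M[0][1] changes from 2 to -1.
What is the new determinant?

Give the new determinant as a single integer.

Answer: -9

Derivation:
det is linear in row 0: changing M[0][1] by delta changes det by delta * cofactor(0,1).
Cofactor C_01 = (-1)^(0+1) * minor(0,1) = 1
Entry delta = -1 - 2 = -3
Det delta = -3 * 1 = -3
New det = -6 + -3 = -9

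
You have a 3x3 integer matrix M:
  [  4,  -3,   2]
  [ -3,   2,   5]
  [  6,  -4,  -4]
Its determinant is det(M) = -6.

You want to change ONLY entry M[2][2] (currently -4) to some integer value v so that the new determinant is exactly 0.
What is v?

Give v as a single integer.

Answer: -10

Derivation:
det is linear in entry M[2][2]: det = old_det + (v - -4) * C_22
Cofactor C_22 = -1
Want det = 0: -6 + (v - -4) * -1 = 0
  (v - -4) = 6 / -1 = -6
  v = -4 + (-6) = -10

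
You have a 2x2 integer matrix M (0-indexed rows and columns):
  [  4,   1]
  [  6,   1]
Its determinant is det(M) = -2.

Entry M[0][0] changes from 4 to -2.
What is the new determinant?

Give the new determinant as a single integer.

Answer: -8

Derivation:
det is linear in row 0: changing M[0][0] by delta changes det by delta * cofactor(0,0).
Cofactor C_00 = (-1)^(0+0) * minor(0,0) = 1
Entry delta = -2 - 4 = -6
Det delta = -6 * 1 = -6
New det = -2 + -6 = -8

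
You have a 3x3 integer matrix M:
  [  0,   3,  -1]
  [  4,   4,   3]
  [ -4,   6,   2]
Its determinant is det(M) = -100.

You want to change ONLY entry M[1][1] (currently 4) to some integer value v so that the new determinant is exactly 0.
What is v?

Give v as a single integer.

Answer: -21

Derivation:
det is linear in entry M[1][1]: det = old_det + (v - 4) * C_11
Cofactor C_11 = -4
Want det = 0: -100 + (v - 4) * -4 = 0
  (v - 4) = 100 / -4 = -25
  v = 4 + (-25) = -21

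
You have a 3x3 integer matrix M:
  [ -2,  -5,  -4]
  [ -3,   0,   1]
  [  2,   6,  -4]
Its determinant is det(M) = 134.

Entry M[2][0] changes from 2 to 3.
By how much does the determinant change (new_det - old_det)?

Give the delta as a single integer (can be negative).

Cofactor C_20 = -5
Entry delta = 3 - 2 = 1
Det delta = entry_delta * cofactor = 1 * -5 = -5

Answer: -5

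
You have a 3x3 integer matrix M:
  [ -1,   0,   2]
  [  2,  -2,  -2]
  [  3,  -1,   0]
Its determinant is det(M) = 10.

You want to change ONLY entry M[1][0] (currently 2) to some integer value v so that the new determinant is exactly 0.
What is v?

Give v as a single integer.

Answer: 7

Derivation:
det is linear in entry M[1][0]: det = old_det + (v - 2) * C_10
Cofactor C_10 = -2
Want det = 0: 10 + (v - 2) * -2 = 0
  (v - 2) = -10 / -2 = 5
  v = 2 + (5) = 7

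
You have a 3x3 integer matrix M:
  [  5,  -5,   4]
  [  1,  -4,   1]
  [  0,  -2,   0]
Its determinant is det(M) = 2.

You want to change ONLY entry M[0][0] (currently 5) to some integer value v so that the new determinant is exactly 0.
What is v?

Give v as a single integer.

det is linear in entry M[0][0]: det = old_det + (v - 5) * C_00
Cofactor C_00 = 2
Want det = 0: 2 + (v - 5) * 2 = 0
  (v - 5) = -2 / 2 = -1
  v = 5 + (-1) = 4

Answer: 4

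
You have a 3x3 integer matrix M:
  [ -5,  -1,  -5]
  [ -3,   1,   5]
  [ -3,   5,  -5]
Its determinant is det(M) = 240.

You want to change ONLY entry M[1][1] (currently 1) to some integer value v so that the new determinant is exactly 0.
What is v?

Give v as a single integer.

Answer: -23

Derivation:
det is linear in entry M[1][1]: det = old_det + (v - 1) * C_11
Cofactor C_11 = 10
Want det = 0: 240 + (v - 1) * 10 = 0
  (v - 1) = -240 / 10 = -24
  v = 1 + (-24) = -23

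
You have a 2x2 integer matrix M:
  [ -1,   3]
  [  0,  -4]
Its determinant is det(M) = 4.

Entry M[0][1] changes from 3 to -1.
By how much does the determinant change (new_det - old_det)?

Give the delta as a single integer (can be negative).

Answer: 0

Derivation:
Cofactor C_01 = 0
Entry delta = -1 - 3 = -4
Det delta = entry_delta * cofactor = -4 * 0 = 0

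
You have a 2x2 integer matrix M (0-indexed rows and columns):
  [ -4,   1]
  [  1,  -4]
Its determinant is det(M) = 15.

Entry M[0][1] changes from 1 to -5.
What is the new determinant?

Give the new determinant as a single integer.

Answer: 21

Derivation:
det is linear in row 0: changing M[0][1] by delta changes det by delta * cofactor(0,1).
Cofactor C_01 = (-1)^(0+1) * minor(0,1) = -1
Entry delta = -5 - 1 = -6
Det delta = -6 * -1 = 6
New det = 15 + 6 = 21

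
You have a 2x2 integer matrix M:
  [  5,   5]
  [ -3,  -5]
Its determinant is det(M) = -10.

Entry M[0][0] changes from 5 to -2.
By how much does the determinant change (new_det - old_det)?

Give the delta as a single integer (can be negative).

Answer: 35

Derivation:
Cofactor C_00 = -5
Entry delta = -2 - 5 = -7
Det delta = entry_delta * cofactor = -7 * -5 = 35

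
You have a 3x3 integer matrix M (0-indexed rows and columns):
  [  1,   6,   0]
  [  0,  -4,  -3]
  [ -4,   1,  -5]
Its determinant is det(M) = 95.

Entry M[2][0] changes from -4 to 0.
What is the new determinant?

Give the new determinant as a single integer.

Answer: 23

Derivation:
det is linear in row 2: changing M[2][0] by delta changes det by delta * cofactor(2,0).
Cofactor C_20 = (-1)^(2+0) * minor(2,0) = -18
Entry delta = 0 - -4 = 4
Det delta = 4 * -18 = -72
New det = 95 + -72 = 23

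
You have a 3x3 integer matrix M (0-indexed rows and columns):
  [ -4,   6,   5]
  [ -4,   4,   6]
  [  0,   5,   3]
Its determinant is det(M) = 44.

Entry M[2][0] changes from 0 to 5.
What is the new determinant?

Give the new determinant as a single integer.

Answer: 124

Derivation:
det is linear in row 2: changing M[2][0] by delta changes det by delta * cofactor(2,0).
Cofactor C_20 = (-1)^(2+0) * minor(2,0) = 16
Entry delta = 5 - 0 = 5
Det delta = 5 * 16 = 80
New det = 44 + 80 = 124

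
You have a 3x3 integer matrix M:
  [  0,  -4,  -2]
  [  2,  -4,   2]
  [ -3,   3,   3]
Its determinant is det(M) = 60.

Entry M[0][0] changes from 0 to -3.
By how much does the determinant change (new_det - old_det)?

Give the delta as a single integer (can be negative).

Answer: 54

Derivation:
Cofactor C_00 = -18
Entry delta = -3 - 0 = -3
Det delta = entry_delta * cofactor = -3 * -18 = 54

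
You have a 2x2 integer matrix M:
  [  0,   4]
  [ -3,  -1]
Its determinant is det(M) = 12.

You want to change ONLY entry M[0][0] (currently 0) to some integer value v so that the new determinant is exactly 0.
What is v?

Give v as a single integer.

det is linear in entry M[0][0]: det = old_det + (v - 0) * C_00
Cofactor C_00 = -1
Want det = 0: 12 + (v - 0) * -1 = 0
  (v - 0) = -12 / -1 = 12
  v = 0 + (12) = 12

Answer: 12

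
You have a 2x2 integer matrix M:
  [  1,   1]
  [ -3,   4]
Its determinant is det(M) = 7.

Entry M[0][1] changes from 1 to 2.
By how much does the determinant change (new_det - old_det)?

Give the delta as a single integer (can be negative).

Cofactor C_01 = 3
Entry delta = 2 - 1 = 1
Det delta = entry_delta * cofactor = 1 * 3 = 3

Answer: 3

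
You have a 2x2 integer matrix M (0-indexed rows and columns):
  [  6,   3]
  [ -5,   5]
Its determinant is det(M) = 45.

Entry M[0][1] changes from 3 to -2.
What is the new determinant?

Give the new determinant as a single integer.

det is linear in row 0: changing M[0][1] by delta changes det by delta * cofactor(0,1).
Cofactor C_01 = (-1)^(0+1) * minor(0,1) = 5
Entry delta = -2 - 3 = -5
Det delta = -5 * 5 = -25
New det = 45 + -25 = 20

Answer: 20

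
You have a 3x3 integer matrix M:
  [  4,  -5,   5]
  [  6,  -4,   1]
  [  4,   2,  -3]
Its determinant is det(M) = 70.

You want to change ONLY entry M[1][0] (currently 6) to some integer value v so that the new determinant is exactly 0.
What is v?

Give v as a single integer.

det is linear in entry M[1][0]: det = old_det + (v - 6) * C_10
Cofactor C_10 = -5
Want det = 0: 70 + (v - 6) * -5 = 0
  (v - 6) = -70 / -5 = 14
  v = 6 + (14) = 20

Answer: 20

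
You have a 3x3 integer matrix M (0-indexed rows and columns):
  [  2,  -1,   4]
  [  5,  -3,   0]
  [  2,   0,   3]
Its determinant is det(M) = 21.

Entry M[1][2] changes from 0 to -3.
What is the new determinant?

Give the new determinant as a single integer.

Answer: 27

Derivation:
det is linear in row 1: changing M[1][2] by delta changes det by delta * cofactor(1,2).
Cofactor C_12 = (-1)^(1+2) * minor(1,2) = -2
Entry delta = -3 - 0 = -3
Det delta = -3 * -2 = 6
New det = 21 + 6 = 27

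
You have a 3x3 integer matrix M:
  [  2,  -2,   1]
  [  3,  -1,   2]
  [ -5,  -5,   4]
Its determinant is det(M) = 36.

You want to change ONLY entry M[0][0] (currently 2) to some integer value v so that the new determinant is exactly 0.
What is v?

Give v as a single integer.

det is linear in entry M[0][0]: det = old_det + (v - 2) * C_00
Cofactor C_00 = 6
Want det = 0: 36 + (v - 2) * 6 = 0
  (v - 2) = -36 / 6 = -6
  v = 2 + (-6) = -4

Answer: -4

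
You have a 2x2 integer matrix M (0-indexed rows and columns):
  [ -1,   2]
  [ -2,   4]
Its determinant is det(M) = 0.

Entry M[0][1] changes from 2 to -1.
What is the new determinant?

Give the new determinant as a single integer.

Answer: -6

Derivation:
det is linear in row 0: changing M[0][1] by delta changes det by delta * cofactor(0,1).
Cofactor C_01 = (-1)^(0+1) * minor(0,1) = 2
Entry delta = -1 - 2 = -3
Det delta = -3 * 2 = -6
New det = 0 + -6 = -6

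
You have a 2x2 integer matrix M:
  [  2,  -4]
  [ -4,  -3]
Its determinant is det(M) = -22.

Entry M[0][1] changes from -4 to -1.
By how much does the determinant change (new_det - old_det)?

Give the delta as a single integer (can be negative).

Cofactor C_01 = 4
Entry delta = -1 - -4 = 3
Det delta = entry_delta * cofactor = 3 * 4 = 12

Answer: 12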